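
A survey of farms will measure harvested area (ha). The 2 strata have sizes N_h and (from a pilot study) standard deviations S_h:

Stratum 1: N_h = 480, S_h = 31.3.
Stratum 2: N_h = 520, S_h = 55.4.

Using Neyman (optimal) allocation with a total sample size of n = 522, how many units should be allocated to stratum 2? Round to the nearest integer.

343

Neyman allocation: n_h = n · N_h S_h / Σ N_i S_i, with n = 522.
  stratum 1: N_h·S_h = 480·31.3 = 15024.00
  stratum 2: N_h·S_h = 520·55.4 = 28808.00
Σ N_h S_h = 43832.00
n for stratum 2 = 522·28808.00/43832.00 = 343.078 → 343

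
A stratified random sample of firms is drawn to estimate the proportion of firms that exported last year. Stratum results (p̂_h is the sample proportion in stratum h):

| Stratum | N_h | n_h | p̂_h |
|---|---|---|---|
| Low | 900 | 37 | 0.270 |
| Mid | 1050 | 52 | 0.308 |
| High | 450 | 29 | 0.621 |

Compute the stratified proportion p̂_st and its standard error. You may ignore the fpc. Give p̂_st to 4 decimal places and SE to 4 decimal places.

N = 2400; stratum weights W_h = N_h/N.
p̂_st = Σ W_h p̂_h = (900·0.270 + 1050·0.308 + 450·0.621)/2400 = 0.35244
V̂(p̂_st) = Σ W_h² p̂_h(1−p̂_h)/(n_h−1):
  stratum Low: (900/2400)²·0.270·0.730/36 = 0.000769922
  stratum Mid: (1050/2400)²·0.308·0.692/51 = 0.000799913
  stratum High: (450/2400)²·0.621·0.379/28 = 0.000295512
V̂(p̂_st) = 0.00186535; SE = √V̂ = 0.0431897

p̂_st ≈ 0.3524, SE ≈ 0.0432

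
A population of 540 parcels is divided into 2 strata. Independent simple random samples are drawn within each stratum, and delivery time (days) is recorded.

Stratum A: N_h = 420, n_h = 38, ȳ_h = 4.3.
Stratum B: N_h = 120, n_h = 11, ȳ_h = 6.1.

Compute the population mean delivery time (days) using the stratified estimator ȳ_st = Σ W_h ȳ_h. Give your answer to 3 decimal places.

ȳ_st ≈ 4.700

N = Σ N_h = 540. Stratum weights W_h = N_h/N.
ȳ_st = (420·4.3 + 120·6.1) / 540 = 4.70000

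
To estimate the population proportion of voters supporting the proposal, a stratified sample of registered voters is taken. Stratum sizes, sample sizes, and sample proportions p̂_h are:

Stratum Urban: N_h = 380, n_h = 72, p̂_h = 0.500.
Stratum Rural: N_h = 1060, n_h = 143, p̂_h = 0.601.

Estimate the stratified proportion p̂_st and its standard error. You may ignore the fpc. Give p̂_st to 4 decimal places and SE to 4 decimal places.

p̂_st ≈ 0.5743, SE ≈ 0.0341

N = 1440; stratum weights W_h = N_h/N.
p̂_st = Σ W_h p̂_h = (380·0.500 + 1060·0.601)/1440 = 0.57435
V̂(p̂_st) = Σ W_h² p̂_h(1−p̂_h)/(n_h−1):
  stratum Urban: (380/1440)²·0.500·0.500/71 = 0.000245202
  stratum Rural: (1060/1440)²·0.601·0.399/142 = 0.000915052
V̂(p̂_st) = 0.00116025; SE = √V̂ = 0.0340625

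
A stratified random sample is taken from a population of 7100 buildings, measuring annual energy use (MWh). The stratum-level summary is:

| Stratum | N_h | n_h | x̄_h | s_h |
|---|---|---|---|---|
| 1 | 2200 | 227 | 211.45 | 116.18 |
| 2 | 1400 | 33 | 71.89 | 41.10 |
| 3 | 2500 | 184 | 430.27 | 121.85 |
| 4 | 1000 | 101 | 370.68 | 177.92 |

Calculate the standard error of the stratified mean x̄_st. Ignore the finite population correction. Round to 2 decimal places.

SE(x̄_st) ≈ 4.89

V̂(x̄_st) = Σ W_h² s_h²/n_h, with W_h = N_h/N and N = 7100:
  stratum 1: (2200/7100)²·116.18²/227 = 5.70907
  stratum 2: (1400/7100)²·41.10²/33 = 1.99026
  stratum 3: (2500/7100)²·121.85²/184 = 10.0045
  stratum 4: (1000/7100)²·177.92²/101 = 6.21744
V̂(x̄_st) = 23.9213
SE(x̄_st) = √23.9213 = 4.89094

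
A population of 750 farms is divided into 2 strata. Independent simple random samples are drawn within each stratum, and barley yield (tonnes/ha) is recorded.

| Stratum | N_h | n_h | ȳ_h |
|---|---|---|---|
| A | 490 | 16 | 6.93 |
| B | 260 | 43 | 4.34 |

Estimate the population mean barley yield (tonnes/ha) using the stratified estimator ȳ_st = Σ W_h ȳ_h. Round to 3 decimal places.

ȳ_st ≈ 6.032

N = Σ N_h = 750. Stratum weights W_h = N_h/N.
ȳ_st = (490·6.93 + 260·4.34) / 750 = 6.03213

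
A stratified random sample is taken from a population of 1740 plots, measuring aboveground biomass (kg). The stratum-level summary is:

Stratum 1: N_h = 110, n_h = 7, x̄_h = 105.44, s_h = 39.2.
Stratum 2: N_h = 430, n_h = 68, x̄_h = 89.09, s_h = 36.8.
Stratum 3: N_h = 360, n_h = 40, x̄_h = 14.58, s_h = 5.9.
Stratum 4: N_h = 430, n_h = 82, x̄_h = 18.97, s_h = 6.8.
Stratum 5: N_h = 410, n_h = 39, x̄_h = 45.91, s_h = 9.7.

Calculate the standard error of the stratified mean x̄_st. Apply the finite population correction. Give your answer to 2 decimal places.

SE(x̄_st) ≈ 1.42

V̂(x̄_st) = Σ W_h² (1 − n_h/N_h) s_h²/n_h, with W_h = N_h/N and N = 1740:
  stratum 1: (110/1740)²·(1 − 7/110)·39.2²/7 = 0.821496
  stratum 2: (430/1740)²·(1 − 68/430)·36.8²/68 = 1.02392
  stratum 3: (360/1740)²·(1 − 40/360)·5.9²/40 = 0.033113
  stratum 4: (430/1740)²·(1 − 82/430)·6.8²/82 = 0.027871
  stratum 5: (410/1740)²·(1 − 39/410)·9.7²/39 = 0.12121
V̂(x̄_st) = 2.02761
SE(x̄_st) = √2.02761 = 1.42394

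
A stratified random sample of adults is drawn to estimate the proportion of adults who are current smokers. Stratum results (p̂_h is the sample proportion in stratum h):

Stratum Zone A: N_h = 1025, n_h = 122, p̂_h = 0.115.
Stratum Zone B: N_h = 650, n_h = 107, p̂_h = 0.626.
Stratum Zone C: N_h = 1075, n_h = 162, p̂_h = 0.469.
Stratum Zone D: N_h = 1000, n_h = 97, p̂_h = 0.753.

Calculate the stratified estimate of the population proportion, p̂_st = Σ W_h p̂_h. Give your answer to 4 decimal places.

p̂_st ≈ 0.4752

N = 3750; stratum weights W_h = N_h/N.
p̂_st = Σ W_h p̂_h = (1025·0.115 + 650·0.626 + 1075·0.469 + 1000·0.753)/3750 = 0.47519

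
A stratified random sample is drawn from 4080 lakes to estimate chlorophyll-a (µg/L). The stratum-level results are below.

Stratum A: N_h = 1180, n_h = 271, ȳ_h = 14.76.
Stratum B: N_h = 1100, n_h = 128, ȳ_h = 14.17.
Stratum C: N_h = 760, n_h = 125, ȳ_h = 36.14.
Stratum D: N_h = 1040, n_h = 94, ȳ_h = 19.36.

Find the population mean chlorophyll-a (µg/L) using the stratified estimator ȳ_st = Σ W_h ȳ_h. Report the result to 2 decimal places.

N = Σ N_h = 4080. Stratum weights W_h = N_h/N.
ȳ_st = (1180·14.76 + 1100·14.17 + 760·36.14 + 1040·19.36) / 4080 = 19.7560

ȳ_st ≈ 19.76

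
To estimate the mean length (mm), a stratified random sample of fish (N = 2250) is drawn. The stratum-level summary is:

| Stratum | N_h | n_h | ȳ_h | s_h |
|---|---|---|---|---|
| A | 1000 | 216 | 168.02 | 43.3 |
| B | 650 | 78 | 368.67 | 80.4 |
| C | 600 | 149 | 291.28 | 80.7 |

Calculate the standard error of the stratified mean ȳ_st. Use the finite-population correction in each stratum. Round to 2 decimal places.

V̂(ȳ_st) = Σ W_h² (1 − n_h/N_h) s_h²/n_h, with W_h = N_h/N and N = 2250:
  stratum A: (1000/2250)²·(1 − 216/1000)·43.3²/216 = 1.34423
  stratum B: (650/2250)²·(1 − 78/650)·80.4²/78 = 6.08642
  stratum C: (600/2250)²·(1 − 149/600)·80.7²/149 = 2.33627
V̂(ȳ_st) = 9.76692
SE(ȳ_st) = √9.76692 = 3.12521

SE(ȳ_st) ≈ 3.13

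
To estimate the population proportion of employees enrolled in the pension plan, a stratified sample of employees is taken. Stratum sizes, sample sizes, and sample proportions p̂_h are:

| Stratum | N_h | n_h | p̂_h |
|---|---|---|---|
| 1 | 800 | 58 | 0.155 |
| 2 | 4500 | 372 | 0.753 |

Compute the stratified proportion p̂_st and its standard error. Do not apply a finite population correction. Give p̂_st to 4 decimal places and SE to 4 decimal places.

N = 5300; stratum weights W_h = N_h/N.
p̂_st = Σ W_h p̂_h = (800·0.155 + 4500·0.753)/5300 = 0.66274
V̂(p̂_st) = Σ W_h² p̂_h(1−p̂_h)/(n_h−1):
  stratum 1: (800/5300)²·0.155·0.845/57 = 5.2353e-05
  stratum 2: (4500/5300)²·0.753·0.247/371 = 0.000361403
V̂(p̂_st) = 0.000413756; SE = √V̂ = 0.020341

p̂_st ≈ 0.6627, SE ≈ 0.0203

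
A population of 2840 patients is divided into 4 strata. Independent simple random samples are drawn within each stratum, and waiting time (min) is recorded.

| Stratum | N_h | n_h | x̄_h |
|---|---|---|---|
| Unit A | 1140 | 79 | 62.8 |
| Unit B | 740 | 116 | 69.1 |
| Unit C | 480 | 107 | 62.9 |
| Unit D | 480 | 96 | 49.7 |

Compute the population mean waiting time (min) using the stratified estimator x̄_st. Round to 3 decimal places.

x̄_st ≈ 62.244

N = Σ N_h = 2840. Stratum weights W_h = N_h/N.
x̄_st = (1140·62.8 + 740·69.1 + 480·62.9 + 480·49.7) / 2840 = 62.24437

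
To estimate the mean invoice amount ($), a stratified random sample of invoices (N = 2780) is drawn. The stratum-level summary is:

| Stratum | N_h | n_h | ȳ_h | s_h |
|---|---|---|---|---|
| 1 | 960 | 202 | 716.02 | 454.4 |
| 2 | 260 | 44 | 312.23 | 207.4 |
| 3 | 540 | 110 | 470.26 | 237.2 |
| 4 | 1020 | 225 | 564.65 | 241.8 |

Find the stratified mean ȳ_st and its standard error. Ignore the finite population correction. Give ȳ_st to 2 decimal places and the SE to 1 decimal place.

ȳ_st ≈ 574.98, SE ≈ 13.6

ȳ_st = Σ W_h ȳ_h = (960·716.02 + 260·312.23 + 540·470.26 + 1020·564.65)/2780 = 574.97928
V̂(ȳ_st) = Σ W_h² s_h²/n_h, with W_h = N_h/N and N = 2780:
  stratum 1: (960/2780)²·454.4²/202 = 121.893
  stratum 2: (260/2780)²·207.4²/44 = 8.5511
  stratum 3: (540/2780)²·237.2²/110 = 19.299
  stratum 4: (1020/2780)²·241.8²/225 = 34.9817
V̂(ȳ_st) = 184.725
SE(ȳ_st) = √184.725 = 13.5913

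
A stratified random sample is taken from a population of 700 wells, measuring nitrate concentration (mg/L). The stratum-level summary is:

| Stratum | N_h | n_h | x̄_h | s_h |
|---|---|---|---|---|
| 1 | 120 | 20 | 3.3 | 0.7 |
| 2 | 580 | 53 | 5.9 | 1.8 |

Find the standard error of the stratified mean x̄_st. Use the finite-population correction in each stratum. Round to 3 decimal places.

V̂(x̄_st) = Σ W_h² (1 − n_h/N_h) s_h²/n_h, with W_h = N_h/N and N = 700:
  stratum 1: (120/700)²·(1 − 20/120)·0.7²/20 = 0.0006
  stratum 2: (580/700)²·(1 − 53/580)·1.8²/53 = 0.0381339
V̂(x̄_st) = 0.0387339
SE(x̄_st) = √0.0387339 = 0.196809

SE(x̄_st) ≈ 0.197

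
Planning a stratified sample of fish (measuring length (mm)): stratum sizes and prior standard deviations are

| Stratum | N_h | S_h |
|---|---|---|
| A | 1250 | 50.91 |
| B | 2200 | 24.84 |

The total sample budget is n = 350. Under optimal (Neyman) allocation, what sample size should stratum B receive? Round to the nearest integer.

Neyman allocation: n_h = n · N_h S_h / Σ N_i S_i, with n = 350.
  stratum A: N_h·S_h = 1250·50.91 = 63637.50
  stratum B: N_h·S_h = 2200·24.84 = 54648.00
Σ N_h S_h = 118285.50
n for stratum B = 350·54648.00/118285.50 = 161.700 → 162

162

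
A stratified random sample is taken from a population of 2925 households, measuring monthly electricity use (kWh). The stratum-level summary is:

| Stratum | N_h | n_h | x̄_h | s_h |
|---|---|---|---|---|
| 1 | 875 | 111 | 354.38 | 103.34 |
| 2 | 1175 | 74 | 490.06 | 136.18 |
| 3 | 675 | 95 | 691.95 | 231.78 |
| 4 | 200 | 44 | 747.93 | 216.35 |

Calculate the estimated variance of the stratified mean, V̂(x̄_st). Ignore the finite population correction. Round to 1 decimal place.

V̂(x̄_st) = Σ W_h² s_h²/n_h, with W_h = N_h/N and N = 2925:
  stratum 1: (875/2925)²·103.34²/111 = 8.60951
  stratum 2: (1175/2925)²·136.18²/74 = 40.4407
  stratum 3: (675/2925)²·231.78²/95 = 30.1151
  stratum 4: (200/2925)²·216.35²/44 = 4.97358
V̂(x̄_st) = 84.1389

V̂(x̄_st) ≈ 84.1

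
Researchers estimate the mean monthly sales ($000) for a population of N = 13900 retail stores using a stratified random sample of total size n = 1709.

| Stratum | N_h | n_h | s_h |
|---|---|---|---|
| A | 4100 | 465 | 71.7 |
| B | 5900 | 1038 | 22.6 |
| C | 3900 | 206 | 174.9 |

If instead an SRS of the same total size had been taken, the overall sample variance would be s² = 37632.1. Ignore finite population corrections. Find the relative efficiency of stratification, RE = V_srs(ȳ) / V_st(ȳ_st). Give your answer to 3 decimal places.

V̂(ȳ_st) = Σ W_h² s_h²/n_h, with W_h = N_h/N and N = 13900:
  stratum A: (4100/13900)²·71.7²/465 = 0.961886
  stratum B: (5900/13900)²·22.6²/1038 = 0.0886531
  stratum C: (3900/13900)²·174.9²/206 = 11.6899
V_st = 12.7405
V_srs = s²/n = 37632.1/1709 = 22.02
Relative efficiency = V_srs / V_st = 22.02/12.7405 = 1.7283

RE ≈ 1.728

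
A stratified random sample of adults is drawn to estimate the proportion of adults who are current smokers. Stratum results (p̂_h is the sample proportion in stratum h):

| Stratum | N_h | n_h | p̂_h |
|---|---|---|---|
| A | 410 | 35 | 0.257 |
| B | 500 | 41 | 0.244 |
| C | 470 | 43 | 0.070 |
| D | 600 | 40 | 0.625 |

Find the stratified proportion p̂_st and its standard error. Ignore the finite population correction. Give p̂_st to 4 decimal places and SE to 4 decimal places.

p̂_st ≈ 0.3208, SE ≈ 0.0343

N = 1980; stratum weights W_h = N_h/N.
p̂_st = Σ W_h p̂_h = (410·0.257 + 500·0.244 + 470·0.070 + 600·0.625)/1980 = 0.32084
V̂(p̂_st) = Σ W_h² p̂_h(1−p̂_h)/(n_h−1):
  stratum A: (410/1980)²·0.257·0.743/34 = 0.000240813
  stratum B: (500/1980)²·0.244·0.756/40 = 0.000294077
  stratum C: (470/1980)²·0.070·0.930/42 = 8.73368e-05
  stratum D: (600/1980)²·0.625·0.375/39 = 0.000551847
V̂(p̂_st) = 0.00117407; SE = √V̂ = 0.0342648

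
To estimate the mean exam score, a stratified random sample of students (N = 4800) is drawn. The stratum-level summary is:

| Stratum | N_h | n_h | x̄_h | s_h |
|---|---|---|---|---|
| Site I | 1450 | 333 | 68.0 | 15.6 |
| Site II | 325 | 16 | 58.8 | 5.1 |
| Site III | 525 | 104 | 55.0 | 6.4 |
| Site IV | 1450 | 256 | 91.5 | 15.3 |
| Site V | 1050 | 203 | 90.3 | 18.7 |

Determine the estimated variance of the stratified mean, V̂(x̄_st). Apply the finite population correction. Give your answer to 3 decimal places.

V̂(x̄_st) = Σ W_h² (1 − n_h/N_h) s_h²/n_h, with W_h = N_h/N and N = 4800:
  stratum Site I: (1450/4800)²·(1 − 333/1450)·15.6²/333 = 0.051374
  stratum Site II: (325/4800)²·(1 − 16/325)·5.1²/16 = 0.00708565
  stratum Site III: (525/4800)²·(1 − 104/525)·6.4²/104 = 0.00377821
  stratum Site IV: (1450/4800)²·(1 − 256/1450)·15.3²/256 = 0.068712
  stratum Site V: (1050/4800)²·(1 − 203/1050)·18.7²/203 = 0.0664932
V̂(x̄_st) = 0.197443

V̂(x̄_st) ≈ 0.197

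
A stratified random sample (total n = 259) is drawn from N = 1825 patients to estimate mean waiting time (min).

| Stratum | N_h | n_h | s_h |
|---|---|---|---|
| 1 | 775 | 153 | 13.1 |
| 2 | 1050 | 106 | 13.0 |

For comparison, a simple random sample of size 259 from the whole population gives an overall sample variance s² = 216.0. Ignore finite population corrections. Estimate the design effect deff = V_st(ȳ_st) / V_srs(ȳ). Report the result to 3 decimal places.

V̂(ȳ_st) = Σ W_h² s_h²/n_h, with W_h = N_h/N and N = 1825:
  stratum 1: (775/1825)²·13.1²/153 = 0.202269
  stratum 2: (1050/1825)²·13.0²/106 = 0.527757
V_st = 0.730025
V_srs = s²/n = 216.0/259 = 0.833977
deff = V_st / V_srs = 0.730025/0.833977 = 0.8754

deff ≈ 0.875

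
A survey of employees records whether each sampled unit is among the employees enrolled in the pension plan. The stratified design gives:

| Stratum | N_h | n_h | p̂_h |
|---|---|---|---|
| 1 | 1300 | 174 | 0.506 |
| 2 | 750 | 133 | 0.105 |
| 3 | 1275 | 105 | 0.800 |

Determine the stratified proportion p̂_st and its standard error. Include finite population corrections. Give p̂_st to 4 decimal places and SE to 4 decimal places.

p̂_st ≈ 0.5283, SE ≈ 0.0207

N = 3325; stratum weights W_h = N_h/N.
p̂_st = Σ W_h p̂_h = (1300·0.506 + 750·0.105 + 1275·0.800)/3325 = 0.52829
V̂(p̂_st) = Σ W_h² (1 − n_h/N_h) p̂_h(1−p̂_h)/(n_h−1):
  stratum 1: (1300/3325)²·(1 − 174/1300)·0.506·0.494/173 = 0.000191307
  stratum 2: (750/3325)²·(1 − 133/750)·0.105·0.895/132 = 2.9799e-05
  stratum 3: (1275/3325)²·(1 − 105/1275)·0.800·0.200/104 = 0.000207587
V̂(p̂_st) = 0.000428692; SE = √V̂ = 0.0207049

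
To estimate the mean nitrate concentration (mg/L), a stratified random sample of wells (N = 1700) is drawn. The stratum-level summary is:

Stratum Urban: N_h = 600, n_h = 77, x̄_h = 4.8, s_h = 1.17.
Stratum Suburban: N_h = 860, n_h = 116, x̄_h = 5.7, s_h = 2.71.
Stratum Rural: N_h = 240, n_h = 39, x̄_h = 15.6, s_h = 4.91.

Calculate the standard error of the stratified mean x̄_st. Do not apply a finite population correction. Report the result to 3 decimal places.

V̂(x̄_st) = Σ W_h² s_h²/n_h, with W_h = N_h/N and N = 1700:
  stratum Urban: (600/1700)²·1.17²/77 = 0.00221455
  stratum Suburban: (860/1700)²·2.71²/116 = 0.0162024
  stratum Rural: (240/1700)²·4.91²/39 = 0.0123203
V̂(x̄_st) = 0.0307373
SE(x̄_st) = √0.0307373 = 0.175321

SE(x̄_st) ≈ 0.175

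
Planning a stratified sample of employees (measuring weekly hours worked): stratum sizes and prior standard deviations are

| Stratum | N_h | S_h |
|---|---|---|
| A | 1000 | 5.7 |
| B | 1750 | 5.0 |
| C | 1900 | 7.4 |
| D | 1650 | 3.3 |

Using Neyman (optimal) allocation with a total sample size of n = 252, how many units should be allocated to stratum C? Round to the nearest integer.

Neyman allocation: n_h = n · N_h S_h / Σ N_i S_i, with n = 252.
  stratum A: N_h·S_h = 1000·5.7 = 5700.00
  stratum B: N_h·S_h = 1750·5.0 = 8750.00
  stratum C: N_h·S_h = 1900·7.4 = 14060.00
  stratum D: N_h·S_h = 1650·3.3 = 5445.00
Σ N_h S_h = 33955.00
n for stratum C = 252·14060.00/33955.00 = 104.348 → 104

104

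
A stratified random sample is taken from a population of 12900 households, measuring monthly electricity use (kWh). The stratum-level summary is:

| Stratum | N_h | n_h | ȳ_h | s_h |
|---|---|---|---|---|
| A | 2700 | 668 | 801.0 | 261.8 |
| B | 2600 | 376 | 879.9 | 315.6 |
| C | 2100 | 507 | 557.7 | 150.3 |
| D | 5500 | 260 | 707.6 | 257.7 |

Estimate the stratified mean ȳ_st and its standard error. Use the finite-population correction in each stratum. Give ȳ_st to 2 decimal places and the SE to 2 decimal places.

ȳ_st ≈ 737.47, SE ≈ 7.60

ȳ_st = Σ W_h ȳ_h = (2700·801.0 + 2600·879.9 + 2100·557.7 + 5500·707.6)/12900 = 737.47364
V̂(ȳ_st) = Σ W_h² (1 − n_h/N_h) s_h²/n_h, with W_h = N_h/N and N = 12900:
  stratum A: (2700/12900)²·(1 − 668/2700)·261.8²/668 = 3.38276
  stratum B: (2600/12900)²·(1 − 376/2600)·315.6²/376 = 9.20481
  stratum C: (2100/12900)²·(1 − 507/2100)·150.3²/507 = 0.895706
  stratum D: (5500/12900)²·(1 − 260/5500)·257.7²/260 = 44.2354
V̂(ȳ_st) = 57.7187
SE(ȳ_st) = √57.7187 = 7.59728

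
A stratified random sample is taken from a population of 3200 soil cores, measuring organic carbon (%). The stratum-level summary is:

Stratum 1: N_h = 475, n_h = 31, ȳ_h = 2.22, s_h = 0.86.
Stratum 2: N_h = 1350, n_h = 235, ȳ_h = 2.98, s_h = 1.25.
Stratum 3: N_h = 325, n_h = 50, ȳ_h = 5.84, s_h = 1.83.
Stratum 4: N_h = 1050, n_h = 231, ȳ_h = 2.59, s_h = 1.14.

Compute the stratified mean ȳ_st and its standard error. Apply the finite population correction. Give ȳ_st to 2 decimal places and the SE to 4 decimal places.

ȳ_st ≈ 3.03, SE ≈ 0.0503

ȳ_st = Σ W_h ȳ_h = (475·2.22 + 1350·2.98 + 325·5.84 + 1050·2.59)/3200 = 3.02969
V̂(ȳ_st) = Σ W_h² (1 − n_h/N_h) s_h²/n_h, with W_h = N_h/N and N = 3200:
  stratum 1: (475/3200)²·(1 − 31/475)·0.86²/31 = 0.000491374
  stratum 2: (1350/3200)²·(1 − 235/1350)·1.25²/235 = 0.000977374
  stratum 3: (325/3200)²·(1 − 50/325)·1.83²/50 = 0.000584586
  stratum 4: (1050/3200)²·(1 − 231/1050)·1.14²/231 = 0.000472466
V̂(ȳ_st) = 0.0025258
SE(ȳ_st) = √0.0025258 = 0.0502573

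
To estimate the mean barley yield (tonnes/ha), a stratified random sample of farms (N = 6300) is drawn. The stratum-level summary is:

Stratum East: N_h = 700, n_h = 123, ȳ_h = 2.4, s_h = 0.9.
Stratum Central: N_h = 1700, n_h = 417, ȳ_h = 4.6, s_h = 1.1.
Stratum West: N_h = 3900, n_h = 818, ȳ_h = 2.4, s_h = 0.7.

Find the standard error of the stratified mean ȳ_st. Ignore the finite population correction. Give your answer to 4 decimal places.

SE(ȳ_st) ≈ 0.0229

V̂(ȳ_st) = Σ W_h² s_h²/n_h, with W_h = N_h/N and N = 6300:
  stratum East: (700/6300)²·0.9²/123 = 8.13008e-05
  stratum Central: (1700/6300)²·1.1²/417 = 0.000211284
  stratum West: (3900/6300)²·0.7²/818 = 0.000229557
V̂(ȳ_st) = 0.000522142
SE(ȳ_st) = √0.000522142 = 0.0228504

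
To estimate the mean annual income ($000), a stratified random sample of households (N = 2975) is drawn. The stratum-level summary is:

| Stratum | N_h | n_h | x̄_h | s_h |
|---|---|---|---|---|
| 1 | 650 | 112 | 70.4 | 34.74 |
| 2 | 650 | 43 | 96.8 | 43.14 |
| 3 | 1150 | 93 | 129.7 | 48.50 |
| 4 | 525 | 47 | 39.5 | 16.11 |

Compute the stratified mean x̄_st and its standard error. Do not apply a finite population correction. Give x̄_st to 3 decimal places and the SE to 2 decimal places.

x̄_st = Σ W_h x̄_h = (650·70.4 + 650·96.8 + 1150·129.7 + 525·39.5)/2975 = 93.63782
V̂(x̄_st) = Σ W_h² s_h²/n_h, with W_h = N_h/N and N = 2975:
  stratum 1: (650/2975)²·34.74²/112 = 0.514392
  stratum 2: (650/2975)²·43.14²/43 = 2.06607
  stratum 3: (1150/2975)²·48.50²/93 = 3.77939
  stratum 4: (525/2975)²·16.11²/47 = 0.171964
V̂(x̄_st) = 6.53182
SE(x̄_st) = √6.53182 = 2.55574

x̄_st ≈ 93.638, SE ≈ 2.56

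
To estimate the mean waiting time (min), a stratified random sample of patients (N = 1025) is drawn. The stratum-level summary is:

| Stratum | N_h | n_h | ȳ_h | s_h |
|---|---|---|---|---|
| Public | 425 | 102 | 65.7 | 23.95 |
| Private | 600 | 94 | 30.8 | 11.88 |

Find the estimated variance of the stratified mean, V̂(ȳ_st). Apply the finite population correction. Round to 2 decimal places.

V̂(ȳ_st) ≈ 1.17

V̂(ȳ_st) = Σ W_h² (1 − n_h/N_h) s_h²/n_h, with W_h = N_h/N and N = 1025:
  stratum Public: (425/1025)²·(1 − 102/425)·23.95²/102 = 0.734775
  stratum Private: (600/1025)²·(1 − 94/600)·11.88²/94 = 0.433869
V̂(ȳ_st) = 1.16864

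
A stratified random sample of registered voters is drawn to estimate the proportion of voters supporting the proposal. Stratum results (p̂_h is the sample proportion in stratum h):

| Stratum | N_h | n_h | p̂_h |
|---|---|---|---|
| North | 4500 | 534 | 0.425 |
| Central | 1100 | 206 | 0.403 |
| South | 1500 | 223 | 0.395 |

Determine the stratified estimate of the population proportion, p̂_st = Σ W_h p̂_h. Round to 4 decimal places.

p̂_st ≈ 0.4153

N = 7100; stratum weights W_h = N_h/N.
p̂_st = Σ W_h p̂_h = (4500·0.425 + 1100·0.403 + 1500·0.395)/7100 = 0.41525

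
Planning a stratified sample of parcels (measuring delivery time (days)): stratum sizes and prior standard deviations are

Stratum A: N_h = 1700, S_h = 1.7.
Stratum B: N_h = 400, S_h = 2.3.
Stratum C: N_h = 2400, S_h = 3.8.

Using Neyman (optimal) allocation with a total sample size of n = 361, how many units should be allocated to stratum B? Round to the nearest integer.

26

Neyman allocation: n_h = n · N_h S_h / Σ N_i S_i, with n = 361.
  stratum A: N_h·S_h = 1700·1.7 = 2890.00
  stratum B: N_h·S_h = 400·2.3 = 920.00
  stratum C: N_h·S_h = 2400·3.8 = 9120.00
Σ N_h S_h = 12930.00
n for stratum B = 361·920.00/12930.00 = 25.686 → 26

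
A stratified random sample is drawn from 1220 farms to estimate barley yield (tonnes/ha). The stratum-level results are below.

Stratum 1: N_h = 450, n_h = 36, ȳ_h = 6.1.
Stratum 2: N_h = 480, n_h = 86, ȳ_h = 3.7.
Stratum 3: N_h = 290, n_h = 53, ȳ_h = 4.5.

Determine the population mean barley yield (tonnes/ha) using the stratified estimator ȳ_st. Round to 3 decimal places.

N = Σ N_h = 1220. Stratum weights W_h = N_h/N.
ȳ_st = (450·6.1 + 480·3.7 + 290·4.5) / 1220 = 4.77541

ȳ_st ≈ 4.775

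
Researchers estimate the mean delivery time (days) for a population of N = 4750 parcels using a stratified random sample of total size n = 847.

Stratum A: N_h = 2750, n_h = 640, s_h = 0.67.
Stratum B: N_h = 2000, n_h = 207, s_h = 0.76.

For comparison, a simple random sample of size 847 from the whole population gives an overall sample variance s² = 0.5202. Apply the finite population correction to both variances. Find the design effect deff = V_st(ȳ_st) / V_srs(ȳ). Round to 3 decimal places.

V̂(ȳ_st) = Σ W_h² (1 − n_h/N_h) s_h²/n_h, with W_h = N_h/N and N = 4750:
  stratum A: (2750/4750)²·(1 − 640/2750)·0.67²/640 = 0.000180384
  stratum B: (2000/4750)²·(1 − 207/2000)·0.76²/207 = 0.000443486
V_st = 0.00062387
V_srs = (1 − 847/4750)·0.5202/847 = 0.000504652
deff = V_st / V_srs = 0.00062387/0.000504652 = 1.2362

deff ≈ 1.236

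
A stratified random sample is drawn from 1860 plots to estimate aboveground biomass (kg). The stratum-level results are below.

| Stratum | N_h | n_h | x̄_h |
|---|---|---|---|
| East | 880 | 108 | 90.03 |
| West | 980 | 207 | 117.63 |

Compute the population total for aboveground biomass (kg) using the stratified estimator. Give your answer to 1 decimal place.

τ̂_st = Σ N_h x̄_h = 880·90.03 + 980·117.63 = 194503.8

τ̂_st ≈ 194503.8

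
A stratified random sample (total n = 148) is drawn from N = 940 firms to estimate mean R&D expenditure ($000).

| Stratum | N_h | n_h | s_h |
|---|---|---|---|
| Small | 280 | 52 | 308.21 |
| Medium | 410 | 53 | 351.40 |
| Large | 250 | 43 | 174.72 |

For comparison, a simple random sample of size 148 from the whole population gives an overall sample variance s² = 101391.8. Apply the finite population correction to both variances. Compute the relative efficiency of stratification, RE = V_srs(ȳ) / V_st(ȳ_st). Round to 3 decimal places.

V̂(ȳ_st) = Σ W_h² (1 − n_h/N_h) s_h²/n_h, with W_h = N_h/N and N = 940:
  stratum Small: (280/940)²·(1 − 52/280)·308.21²/52 = 131.986
  stratum Medium: (410/940)²·(1 − 53/410)·351.40²/53 = 385.944
  stratum Large: (250/940)²·(1 − 43/250)·174.72²/43 = 41.5788
V_st = 559.508
V_srs = (1 − 148/940)·101391.8/148 = 577.216
Relative efficiency = V_srs / V_st = 577.216/559.508 = 1.0316

RE ≈ 1.032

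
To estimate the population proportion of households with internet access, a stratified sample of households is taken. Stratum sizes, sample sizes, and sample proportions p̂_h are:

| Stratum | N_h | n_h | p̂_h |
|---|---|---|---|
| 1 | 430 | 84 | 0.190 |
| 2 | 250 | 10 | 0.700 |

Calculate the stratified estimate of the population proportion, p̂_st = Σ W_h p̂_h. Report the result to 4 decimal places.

p̂_st ≈ 0.3775

N = 680; stratum weights W_h = N_h/N.
p̂_st = Σ W_h p̂_h = (430·0.190 + 250·0.700)/680 = 0.37750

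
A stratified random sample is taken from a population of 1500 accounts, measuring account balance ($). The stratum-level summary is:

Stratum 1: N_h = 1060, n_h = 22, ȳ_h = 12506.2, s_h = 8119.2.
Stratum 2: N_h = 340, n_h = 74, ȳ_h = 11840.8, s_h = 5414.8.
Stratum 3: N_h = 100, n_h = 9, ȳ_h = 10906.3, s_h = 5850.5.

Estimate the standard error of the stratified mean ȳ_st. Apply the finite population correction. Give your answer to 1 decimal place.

SE(ȳ_st) ≈ 1223.4

V̂(ȳ_st) = Σ W_h² (1 − n_h/N_h) s_h²/n_h, with W_h = N_h/N and N = 1500:
  stratum 1: (1060/1500)²·(1 − 22/1060)·8119.2²/22 = 1.46529e+06
  stratum 2: (340/1500)²·(1 − 74/340)·5414.8²/74 = 15926.2
  stratum 3: (100/1500)²·(1 − 9/100)·5850.5²/9 = 15381.6
V̂(ȳ_st) = 1.4966e+06
SE(ȳ_st) = √1.4966e+06 = 1223.36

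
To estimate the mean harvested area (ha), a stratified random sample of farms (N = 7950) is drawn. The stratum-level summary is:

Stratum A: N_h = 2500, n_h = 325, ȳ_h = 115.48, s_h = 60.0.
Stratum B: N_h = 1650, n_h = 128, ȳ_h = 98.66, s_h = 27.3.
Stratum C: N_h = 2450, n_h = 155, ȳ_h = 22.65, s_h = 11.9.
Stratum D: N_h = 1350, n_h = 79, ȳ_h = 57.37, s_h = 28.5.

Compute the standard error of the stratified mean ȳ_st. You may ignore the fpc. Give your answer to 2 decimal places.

SE(ȳ_st) ≈ 1.32

V̂(ȳ_st) = Σ W_h² s_h²/n_h, with W_h = N_h/N and N = 7950:
  stratum A: (2500/7950)²·60.0²/325 = 1.09538
  stratum B: (1650/7950)²·27.3²/128 = 0.250812
  stratum C: (2450/7950)²·11.9²/155 = 0.0867681
  stratum D: (1350/7950)²·28.5²/79 = 0.29648
V̂(ȳ_st) = 1.72944
SE(ȳ_st) = √1.72944 = 1.31508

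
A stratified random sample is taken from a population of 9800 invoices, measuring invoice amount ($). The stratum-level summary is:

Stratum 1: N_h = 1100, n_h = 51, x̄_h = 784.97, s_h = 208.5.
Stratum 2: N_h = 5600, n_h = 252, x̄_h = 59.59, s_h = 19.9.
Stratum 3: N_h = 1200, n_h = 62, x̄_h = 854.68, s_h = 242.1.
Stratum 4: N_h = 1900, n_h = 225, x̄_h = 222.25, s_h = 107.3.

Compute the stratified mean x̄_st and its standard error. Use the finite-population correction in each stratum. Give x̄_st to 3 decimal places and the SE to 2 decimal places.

x̄_st ≈ 269.904, SE ≈ 5.09

x̄_st = Σ W_h x̄_h = (1100·784.97 + 5600·59.59 + 1200·854.68 + 1900·222.25)/9800 = 269.90429
V̂(x̄_st) = Σ W_h² (1 − n_h/N_h) s_h²/n_h, with W_h = N_h/N and N = 9800:
  stratum 1: (1100/9800)²·(1 − 51/1100)·208.5²/51 = 10.2414
  stratum 2: (5600/9800)²·(1 − 252/5600)·19.9²/252 = 0.490042
  stratum 3: (1200/9800)²·(1 − 62/1200)·242.1²/62 = 13.4422
  stratum 4: (1900/9800)²·(1 − 225/1900)·107.3²/225 = 1.69564
V̂(x̄_st) = 25.8692
SE(x̄_st) = √25.8692 = 5.08618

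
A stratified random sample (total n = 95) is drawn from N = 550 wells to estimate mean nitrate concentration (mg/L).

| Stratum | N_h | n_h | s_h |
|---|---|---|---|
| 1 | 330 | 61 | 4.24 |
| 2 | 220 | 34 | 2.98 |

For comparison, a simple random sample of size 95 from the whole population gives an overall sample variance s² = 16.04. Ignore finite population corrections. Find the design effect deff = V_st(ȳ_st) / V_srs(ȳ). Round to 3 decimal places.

V̂(ȳ_st) = Σ W_h² s_h²/n_h, with W_h = N_h/N and N = 550:
  stratum 1: (330/550)²·4.24²/61 = 0.106097
  stratum 2: (220/550)²·2.98²/34 = 0.0417901
V_st = 0.147887
V_srs = s²/n = 16.04/95 = 0.168842
deff = V_st / V_srs = 0.147887/0.168842 = 0.8759

deff ≈ 0.876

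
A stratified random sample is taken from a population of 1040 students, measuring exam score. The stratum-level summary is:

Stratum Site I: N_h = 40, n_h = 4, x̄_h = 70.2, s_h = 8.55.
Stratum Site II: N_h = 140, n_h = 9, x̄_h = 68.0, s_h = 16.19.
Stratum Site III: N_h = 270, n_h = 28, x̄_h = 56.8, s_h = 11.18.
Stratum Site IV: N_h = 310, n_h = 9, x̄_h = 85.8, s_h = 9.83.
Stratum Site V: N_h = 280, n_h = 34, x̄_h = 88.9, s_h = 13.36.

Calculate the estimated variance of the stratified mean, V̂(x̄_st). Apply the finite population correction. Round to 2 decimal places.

V̂(x̄_st) = Σ W_h² (1 − n_h/N_h) s_h²/n_h, with W_h = N_h/N and N = 1040:
  stratum Site I: (40/1040)²·(1 − 4/40)·8.55²/4 = 0.0243315
  stratum Site II: (140/1040)²·(1 − 9/140)·16.19²/9 = 0.493837
  stratum Site III: (270/1040)²·(1 − 28/270)·11.18²/28 = 0.269673
  stratum Site IV: (310/1040)²·(1 − 9/310)·9.83²/9 = 0.926245
  stratum Site V: (280/1040)²·(1 − 34/280)·13.36²/34 = 0.334319
V̂(x̄_st) = 2.04841

V̂(x̄_st) ≈ 2.05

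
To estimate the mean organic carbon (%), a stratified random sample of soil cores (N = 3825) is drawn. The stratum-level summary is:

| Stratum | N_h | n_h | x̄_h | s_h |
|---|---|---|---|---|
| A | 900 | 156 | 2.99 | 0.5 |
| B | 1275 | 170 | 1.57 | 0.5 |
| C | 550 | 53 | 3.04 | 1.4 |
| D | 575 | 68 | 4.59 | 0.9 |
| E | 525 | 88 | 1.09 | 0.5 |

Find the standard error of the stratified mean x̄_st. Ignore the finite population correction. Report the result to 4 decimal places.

SE(x̄_st) ≈ 0.0366

V̂(x̄_st) = Σ W_h² s_h²/n_h, with W_h = N_h/N and N = 3825:
  stratum A: (900/3825)²·0.5²/156 = 8.87233e-05
  stratum B: (1275/3825)²·0.5²/170 = 0.000163399
  stratum C: (550/3825)²·1.4²/53 = 0.000764615
  stratum D: (575/3825)²·0.9²/68 = 0.000269184
  stratum E: (525/3825)²·0.5²/88 = 5.35196e-05
V̂(x̄_st) = 0.00133944
SE(x̄_st) = √0.00133944 = 0.0365984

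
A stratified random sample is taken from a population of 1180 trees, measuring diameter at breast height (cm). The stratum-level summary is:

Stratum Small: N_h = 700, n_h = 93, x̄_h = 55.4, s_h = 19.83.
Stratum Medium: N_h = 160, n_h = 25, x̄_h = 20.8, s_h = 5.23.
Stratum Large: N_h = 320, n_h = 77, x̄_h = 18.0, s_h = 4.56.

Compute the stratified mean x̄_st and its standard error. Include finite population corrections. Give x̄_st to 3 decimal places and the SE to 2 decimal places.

x̄_st = Σ W_h x̄_h = (700·55.4 + 160·20.8 + 320·18.0)/1180 = 40.56610
V̂(x̄_st) = Σ W_h² (1 − n_h/N_h) s_h²/n_h, with W_h = N_h/N and N = 1180:
  stratum Small: (700/1180)²·(1 − 93/700)·19.83²/93 = 1.29028
  stratum Medium: (160/1180)²·(1 − 25/160)·5.23²/25 = 0.0169728
  stratum Large: (320/1180)²·(1 − 77/320)·4.56²/77 = 0.015081
V̂(x̄_st) = 1.32234
SE(x̄_st) = √1.32234 = 1.14993

x̄_st ≈ 40.566, SE ≈ 1.15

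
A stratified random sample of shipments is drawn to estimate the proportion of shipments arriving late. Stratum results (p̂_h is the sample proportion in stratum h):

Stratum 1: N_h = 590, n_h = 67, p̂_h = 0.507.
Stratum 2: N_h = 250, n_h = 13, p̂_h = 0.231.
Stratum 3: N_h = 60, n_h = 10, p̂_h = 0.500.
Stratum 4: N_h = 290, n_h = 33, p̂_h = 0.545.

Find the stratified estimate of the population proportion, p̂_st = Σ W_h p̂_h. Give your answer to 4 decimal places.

p̂_st ≈ 0.4579

N = 1190; stratum weights W_h = N_h/N.
p̂_st = Σ W_h p̂_h = (590·0.507 + 250·0.231 + 60·0.500 + 290·0.545)/1190 = 0.45792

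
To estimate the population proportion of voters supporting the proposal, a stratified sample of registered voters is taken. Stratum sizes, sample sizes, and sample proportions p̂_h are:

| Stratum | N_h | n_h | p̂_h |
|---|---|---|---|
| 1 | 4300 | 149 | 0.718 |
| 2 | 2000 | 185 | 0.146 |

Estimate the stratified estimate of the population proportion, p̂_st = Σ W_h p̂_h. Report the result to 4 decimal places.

N = 6300; stratum weights W_h = N_h/N.
p̂_st = Σ W_h p̂_h = (4300·0.718 + 2000·0.146)/6300 = 0.53641

p̂_st ≈ 0.5364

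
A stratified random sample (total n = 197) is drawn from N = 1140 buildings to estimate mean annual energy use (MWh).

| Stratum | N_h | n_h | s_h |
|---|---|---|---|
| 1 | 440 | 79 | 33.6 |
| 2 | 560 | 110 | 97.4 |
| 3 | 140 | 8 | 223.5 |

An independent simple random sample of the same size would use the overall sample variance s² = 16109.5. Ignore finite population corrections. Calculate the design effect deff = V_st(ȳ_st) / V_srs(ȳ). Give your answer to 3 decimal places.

deff ≈ 1.432

V̂(ȳ_st) = Σ W_h² s_h²/n_h, with W_h = N_h/N and N = 1140:
  stratum 1: (440/1140)²·33.6²/79 = 2.12886
  stratum 2: (560/1140)²·97.4²/110 = 20.8109
  stratum 3: (140/1140)²·223.5²/8 = 94.1698
V_st = 117.11
V_srs = s²/n = 16109.5/197 = 81.7741
deff = V_st / V_srs = 117.11/81.7741 = 1.4321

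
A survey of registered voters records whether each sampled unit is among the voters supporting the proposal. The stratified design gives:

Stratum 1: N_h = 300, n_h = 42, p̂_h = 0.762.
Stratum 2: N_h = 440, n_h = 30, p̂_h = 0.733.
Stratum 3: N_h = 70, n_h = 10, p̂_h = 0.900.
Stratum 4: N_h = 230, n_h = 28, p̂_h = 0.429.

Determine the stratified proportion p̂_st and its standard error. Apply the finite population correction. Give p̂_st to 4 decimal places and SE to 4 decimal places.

p̂_st ≈ 0.6854, SE ≈ 0.0433

N = 1040; stratum weights W_h = N_h/N.
p̂_st = Σ W_h p̂_h = (300·0.762 + 440·0.733 + 70·0.900 + 230·0.429)/1040 = 0.68537
V̂(p̂_st) = Σ W_h² (1 − n_h/N_h) p̂_h(1−p̂_h)/(n_h−1):
  stratum 1: (300/1040)²·(1 − 42/300)·0.762·0.238/41 = 0.000316535
  stratum 2: (440/1040)²·(1 − 30/440)·0.733·0.267/29 = 0.00112561
  stratum 3: (70/1040)²·(1 − 10/70)·0.900·0.100/9 = 3.88314e-05
  stratum 4: (230/1040)²·(1 − 28/230)·0.429·0.571/27 = 0.000389711
V̂(p̂_st) = 0.00187069; SE = √V̂ = 0.0432514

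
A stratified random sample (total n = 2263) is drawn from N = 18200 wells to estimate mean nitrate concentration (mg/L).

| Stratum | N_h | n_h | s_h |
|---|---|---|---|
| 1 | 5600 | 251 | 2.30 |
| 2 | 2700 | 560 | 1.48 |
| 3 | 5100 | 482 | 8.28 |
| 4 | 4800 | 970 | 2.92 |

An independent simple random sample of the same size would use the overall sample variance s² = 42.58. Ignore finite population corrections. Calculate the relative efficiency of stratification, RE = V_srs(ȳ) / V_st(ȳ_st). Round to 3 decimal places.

V̂(ȳ_st) = Σ W_h² s_h²/n_h, with W_h = N_h/N and N = 18200:
  stratum 1: (5600/18200)²·2.30²/251 = 0.00199533
  stratum 2: (2700/18200)²·1.48²/560 = 8.60835e-05
  stratum 3: (5100/18200)²·8.28²/482 = 0.0111689
  stratum 4: (4800/18200)²·2.92²/970 = 0.000611412
V_st = 0.0138617
V_srs = s²/n = 42.58/2263 = 0.0188157
Relative efficiency = V_srs / V_st = 0.0188157/0.0138617 = 1.3574

RE ≈ 1.357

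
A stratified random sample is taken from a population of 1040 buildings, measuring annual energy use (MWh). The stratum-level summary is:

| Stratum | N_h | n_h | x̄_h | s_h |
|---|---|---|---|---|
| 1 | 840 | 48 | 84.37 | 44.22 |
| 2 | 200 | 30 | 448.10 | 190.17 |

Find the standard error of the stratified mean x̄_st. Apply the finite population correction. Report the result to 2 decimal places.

V̂(x̄_st) = Σ W_h² (1 − n_h/N_h) s_h²/n_h, with W_h = N_h/N and N = 1040:
  stratum 1: (840/1040)²·(1 − 48/840)·44.22²/48 = 25.0573
  stratum 2: (200/1040)²·(1 − 30/200)·190.17²/30 = 37.8944
V̂(x̄_st) = 62.9517
SE(x̄_st) = √62.9517 = 7.93421

SE(x̄_st) ≈ 7.93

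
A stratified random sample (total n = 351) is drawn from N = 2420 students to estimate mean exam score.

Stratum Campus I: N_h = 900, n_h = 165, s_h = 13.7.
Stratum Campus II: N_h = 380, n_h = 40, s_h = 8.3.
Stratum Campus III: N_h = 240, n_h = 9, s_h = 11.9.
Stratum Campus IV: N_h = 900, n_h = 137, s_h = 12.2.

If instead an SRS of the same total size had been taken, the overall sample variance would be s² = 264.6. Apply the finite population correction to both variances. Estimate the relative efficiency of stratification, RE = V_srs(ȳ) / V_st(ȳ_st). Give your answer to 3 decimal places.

V̂(ȳ_st) = Σ W_h² (1 − n_h/N_h) s_h²/n_h, with W_h = N_h/N and N = 2420:
  stratum Campus I: (900/2420)²·(1 − 165/900)·13.7²/165 = 0.128486
  stratum Campus II: (380/2420)²·(1 − 40/380)·8.3²/40 = 0.0379951
  stratum Campus III: (240/2420)²·(1 − 9/240)·11.9²/9 = 0.148951
  stratum Campus IV: (900/2420)²·(1 − 137/900)·12.2²/137 = 0.12739
V_st = 0.442822
V_srs = (1 − 351/2420)·264.6/351 = 0.644507
Relative efficiency = V_srs / V_st = 0.644507/0.442822 = 1.4555

RE ≈ 1.455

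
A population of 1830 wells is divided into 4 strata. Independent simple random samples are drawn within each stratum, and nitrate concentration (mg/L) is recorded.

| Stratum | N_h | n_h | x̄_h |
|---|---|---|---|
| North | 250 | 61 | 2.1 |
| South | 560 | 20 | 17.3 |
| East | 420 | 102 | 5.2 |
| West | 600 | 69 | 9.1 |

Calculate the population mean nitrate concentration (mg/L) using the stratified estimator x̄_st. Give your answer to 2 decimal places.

N = Σ N_h = 1830. Stratum weights W_h = N_h/N.
x̄_st = (250·2.1 + 560·17.3 + 420·5.2 + 600·9.1) / 1830 = 9.7579

x̄_st ≈ 9.76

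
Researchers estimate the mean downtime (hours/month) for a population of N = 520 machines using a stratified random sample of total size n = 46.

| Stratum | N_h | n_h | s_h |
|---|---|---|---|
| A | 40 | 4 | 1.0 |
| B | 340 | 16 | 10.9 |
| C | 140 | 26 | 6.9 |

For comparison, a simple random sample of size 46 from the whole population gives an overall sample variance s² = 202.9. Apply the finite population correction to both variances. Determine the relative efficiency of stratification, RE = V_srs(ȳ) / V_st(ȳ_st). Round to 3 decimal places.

RE ≈ 1.283

V̂(ȳ_st) = Σ W_h² (1 − n_h/N_h) s_h²/n_h, with W_h = N_h/N and N = 520:
  stratum A: (40/520)²·(1 − 4/40)·1.0²/4 = 0.00133136
  stratum B: (340/520)²·(1 − 16/340)·10.9²/16 = 3.02517
  stratum C: (140/520)²·(1 − 26/140)·6.9²/26 = 0.108081
V_st = 3.13459
V_srs = (1 − 46/520)·202.9/46 = 4.02068
Relative efficiency = V_srs / V_st = 4.02068/3.13459 = 1.2827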